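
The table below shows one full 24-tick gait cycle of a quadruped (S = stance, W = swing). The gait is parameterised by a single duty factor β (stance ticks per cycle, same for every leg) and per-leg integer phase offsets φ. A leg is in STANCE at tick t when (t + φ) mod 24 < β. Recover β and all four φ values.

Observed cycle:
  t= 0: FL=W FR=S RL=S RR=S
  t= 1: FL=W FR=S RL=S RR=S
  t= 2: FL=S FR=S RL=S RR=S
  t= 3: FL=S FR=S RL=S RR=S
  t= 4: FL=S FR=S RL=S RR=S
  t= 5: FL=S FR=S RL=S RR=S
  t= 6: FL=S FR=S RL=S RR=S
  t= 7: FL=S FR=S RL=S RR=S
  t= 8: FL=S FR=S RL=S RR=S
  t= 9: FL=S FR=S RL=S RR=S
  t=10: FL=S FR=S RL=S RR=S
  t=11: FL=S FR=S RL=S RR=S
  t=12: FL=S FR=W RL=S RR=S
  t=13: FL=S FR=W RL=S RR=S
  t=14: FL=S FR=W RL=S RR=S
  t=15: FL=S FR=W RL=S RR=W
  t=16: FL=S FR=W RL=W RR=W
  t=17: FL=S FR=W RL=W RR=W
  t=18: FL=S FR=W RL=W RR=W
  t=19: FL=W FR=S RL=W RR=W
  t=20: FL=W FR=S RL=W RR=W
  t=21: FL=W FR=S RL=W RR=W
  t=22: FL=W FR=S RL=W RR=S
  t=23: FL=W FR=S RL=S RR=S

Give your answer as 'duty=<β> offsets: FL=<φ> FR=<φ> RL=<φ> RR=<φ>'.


duty β = stance ticks per leg = 17
FL: stance ticks = 17; W→S at t=2 → φ=22
FR: stance ticks = 17; W→S at t=19 → φ=5
RL: stance ticks = 17; W→S at t=23 → φ=1
RR: stance ticks = 17; W→S at t=22 → φ=2

duty=17 offsets: FL=22 FR=5 RL=1 RR=2


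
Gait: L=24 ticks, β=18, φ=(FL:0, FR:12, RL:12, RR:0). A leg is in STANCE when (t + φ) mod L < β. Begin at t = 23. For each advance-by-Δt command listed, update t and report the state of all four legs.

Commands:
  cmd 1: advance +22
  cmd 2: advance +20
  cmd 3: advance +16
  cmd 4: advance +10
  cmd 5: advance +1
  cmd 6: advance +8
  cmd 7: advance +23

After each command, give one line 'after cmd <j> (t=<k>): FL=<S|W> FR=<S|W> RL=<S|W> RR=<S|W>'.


after cmd 1 (t=45): FL=W FR=S RL=S RR=W
after cmd 2 (t=65): FL=S FR=S RL=S RR=S
after cmd 3 (t=81): FL=S FR=W RL=W RR=S
after cmd 4 (t=91): FL=W FR=S RL=S RR=W
after cmd 5 (t=92): FL=W FR=S RL=S RR=W
after cmd 6 (t=100): FL=S FR=S RL=S RR=S
after cmd 7 (t=123): FL=S FR=S RL=S RR=S

start t=23: FL=W FR=S RL=S RR=W
cmd 1: advance +22 → t=45, phase=(21,9,9,21) → FL=W FR=S RL=S RR=W
cmd 2: advance +20 → t=65, phase=(17,5,5,17) → FL=S FR=S RL=S RR=S
cmd 3: advance +16 → t=81, phase=(9,21,21,9) → FL=S FR=W RL=W RR=S
cmd 4: advance +10 → t=91, phase=(19,7,7,19) → FL=W FR=S RL=S RR=W
cmd 5: advance +1 → t=92, phase=(20,8,8,20) → FL=W FR=S RL=S RR=W
cmd 6: advance +8 → t=100, phase=(4,16,16,4) → FL=S FR=S RL=S RR=S
cmd 7: advance +23 → t=123, phase=(3,15,15,3) → FL=S FR=S RL=S RR=S


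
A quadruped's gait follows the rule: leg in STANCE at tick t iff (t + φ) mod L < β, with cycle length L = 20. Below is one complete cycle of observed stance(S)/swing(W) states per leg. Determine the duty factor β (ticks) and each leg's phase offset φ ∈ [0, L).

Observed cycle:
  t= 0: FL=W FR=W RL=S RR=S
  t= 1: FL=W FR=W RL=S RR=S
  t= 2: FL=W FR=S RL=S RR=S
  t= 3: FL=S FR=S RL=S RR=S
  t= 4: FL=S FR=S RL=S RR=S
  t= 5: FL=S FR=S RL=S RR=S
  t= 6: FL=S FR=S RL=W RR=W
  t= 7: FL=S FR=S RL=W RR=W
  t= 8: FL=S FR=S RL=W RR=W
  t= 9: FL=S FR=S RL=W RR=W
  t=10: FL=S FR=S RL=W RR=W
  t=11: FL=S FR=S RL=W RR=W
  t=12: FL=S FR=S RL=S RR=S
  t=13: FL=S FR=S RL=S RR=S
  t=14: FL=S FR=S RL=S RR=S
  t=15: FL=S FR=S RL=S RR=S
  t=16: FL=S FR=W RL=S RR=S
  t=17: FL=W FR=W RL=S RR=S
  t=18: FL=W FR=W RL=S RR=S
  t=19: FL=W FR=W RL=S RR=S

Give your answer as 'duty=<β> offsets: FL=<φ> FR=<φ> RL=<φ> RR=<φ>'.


duty β = stance ticks per leg = 14
FL: stance ticks = 14; W→S at t=3 → φ=17
FR: stance ticks = 14; W→S at t=2 → φ=18
RL: stance ticks = 14; W→S at t=12 → φ=8
RR: stance ticks = 14; W→S at t=12 → φ=8

duty=14 offsets: FL=17 FR=18 RL=8 RR=8


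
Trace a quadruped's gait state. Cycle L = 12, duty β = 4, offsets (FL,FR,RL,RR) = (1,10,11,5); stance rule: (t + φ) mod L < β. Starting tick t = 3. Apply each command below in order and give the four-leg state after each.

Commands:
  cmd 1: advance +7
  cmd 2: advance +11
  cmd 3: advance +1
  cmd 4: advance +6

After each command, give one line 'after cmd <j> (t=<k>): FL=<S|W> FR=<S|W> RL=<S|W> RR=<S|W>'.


start t=3: FL=W FR=S RL=S RR=W
cmd 1: advance +7 → t=10, phase=(11,8,9,3) → FL=W FR=W RL=W RR=S
cmd 2: advance +11 → t=21, phase=(10,7,8,2) → FL=W FR=W RL=W RR=S
cmd 3: advance +1 → t=22, phase=(11,8,9,3) → FL=W FR=W RL=W RR=S
cmd 4: advance +6 → t=28, phase=(5,2,3,9) → FL=W FR=S RL=S RR=W

after cmd 1 (t=10): FL=W FR=W RL=W RR=S
after cmd 2 (t=21): FL=W FR=W RL=W RR=S
after cmd 3 (t=22): FL=W FR=W RL=W RR=S
after cmd 4 (t=28): FL=W FR=S RL=S RR=W


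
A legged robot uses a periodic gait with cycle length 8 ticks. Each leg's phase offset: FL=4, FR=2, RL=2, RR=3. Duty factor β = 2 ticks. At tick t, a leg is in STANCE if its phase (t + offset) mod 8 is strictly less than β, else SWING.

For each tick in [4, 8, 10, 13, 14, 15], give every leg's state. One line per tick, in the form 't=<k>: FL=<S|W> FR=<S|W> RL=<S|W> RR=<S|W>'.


t=4: phase=(0,6,6,7) vs β=2 → FL=S FR=W RL=W RR=W
t=8: phase=(4,2,2,3) vs β=2 → FL=W FR=W RL=W RR=W
t=10: phase=(6,4,4,5) vs β=2 → FL=W FR=W RL=W RR=W
t=13: phase=(1,7,7,0) vs β=2 → FL=S FR=W RL=W RR=S
t=14: phase=(2,0,0,1) vs β=2 → FL=W FR=S RL=S RR=S
t=15: phase=(3,1,1,2) vs β=2 → FL=W FR=S RL=S RR=W

t=4: FL=S FR=W RL=W RR=W
t=8: FL=W FR=W RL=W RR=W
t=10: FL=W FR=W RL=W RR=W
t=13: FL=S FR=W RL=W RR=S
t=14: FL=W FR=S RL=S RR=S
t=15: FL=W FR=S RL=S RR=W


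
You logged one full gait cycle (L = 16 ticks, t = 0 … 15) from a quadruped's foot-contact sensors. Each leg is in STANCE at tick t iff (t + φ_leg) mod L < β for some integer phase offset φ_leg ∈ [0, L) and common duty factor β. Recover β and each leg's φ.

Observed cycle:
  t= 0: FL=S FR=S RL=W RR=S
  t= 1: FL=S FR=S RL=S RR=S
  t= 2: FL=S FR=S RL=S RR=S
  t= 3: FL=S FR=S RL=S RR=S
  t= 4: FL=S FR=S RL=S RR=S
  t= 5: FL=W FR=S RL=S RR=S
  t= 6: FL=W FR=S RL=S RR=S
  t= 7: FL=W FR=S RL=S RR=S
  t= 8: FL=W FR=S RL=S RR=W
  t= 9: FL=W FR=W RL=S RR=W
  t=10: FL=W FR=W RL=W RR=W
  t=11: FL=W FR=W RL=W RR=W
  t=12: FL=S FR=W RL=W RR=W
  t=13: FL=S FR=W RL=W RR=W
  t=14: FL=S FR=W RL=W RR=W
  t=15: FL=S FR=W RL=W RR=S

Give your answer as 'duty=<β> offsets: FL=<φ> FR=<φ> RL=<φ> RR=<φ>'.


duty=9 offsets: FL=4 FR=0 RL=15 RR=1

duty β = stance ticks per leg = 9
FL: stance ticks = 9; W→S at t=12 → φ=4
FR: stance ticks = 9; W→S at t=0 → φ=0
RL: stance ticks = 9; W→S at t=1 → φ=15
RR: stance ticks = 9; W→S at t=15 → φ=1


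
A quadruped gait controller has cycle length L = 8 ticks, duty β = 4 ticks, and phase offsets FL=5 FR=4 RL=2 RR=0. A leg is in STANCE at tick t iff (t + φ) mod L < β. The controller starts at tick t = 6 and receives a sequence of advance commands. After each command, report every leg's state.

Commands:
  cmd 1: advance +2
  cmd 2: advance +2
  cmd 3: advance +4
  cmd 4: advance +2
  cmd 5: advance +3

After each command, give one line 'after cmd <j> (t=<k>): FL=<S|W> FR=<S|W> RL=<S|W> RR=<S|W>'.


start t=6: FL=S FR=S RL=S RR=W
cmd 1: advance +2 → t=8, phase=(5,4,2,0) → FL=W FR=W RL=S RR=S
cmd 2: advance +2 → t=10, phase=(7,6,4,2) → FL=W FR=W RL=W RR=S
cmd 3: advance +4 → t=14, phase=(3,2,0,6) → FL=S FR=S RL=S RR=W
cmd 4: advance +2 → t=16, phase=(5,4,2,0) → FL=W FR=W RL=S RR=S
cmd 5: advance +3 → t=19, phase=(0,7,5,3) → FL=S FR=W RL=W RR=S

after cmd 1 (t=8): FL=W FR=W RL=S RR=S
after cmd 2 (t=10): FL=W FR=W RL=W RR=S
after cmd 3 (t=14): FL=S FR=S RL=S RR=W
after cmd 4 (t=16): FL=W FR=W RL=S RR=S
after cmd 5 (t=19): FL=S FR=W RL=W RR=S


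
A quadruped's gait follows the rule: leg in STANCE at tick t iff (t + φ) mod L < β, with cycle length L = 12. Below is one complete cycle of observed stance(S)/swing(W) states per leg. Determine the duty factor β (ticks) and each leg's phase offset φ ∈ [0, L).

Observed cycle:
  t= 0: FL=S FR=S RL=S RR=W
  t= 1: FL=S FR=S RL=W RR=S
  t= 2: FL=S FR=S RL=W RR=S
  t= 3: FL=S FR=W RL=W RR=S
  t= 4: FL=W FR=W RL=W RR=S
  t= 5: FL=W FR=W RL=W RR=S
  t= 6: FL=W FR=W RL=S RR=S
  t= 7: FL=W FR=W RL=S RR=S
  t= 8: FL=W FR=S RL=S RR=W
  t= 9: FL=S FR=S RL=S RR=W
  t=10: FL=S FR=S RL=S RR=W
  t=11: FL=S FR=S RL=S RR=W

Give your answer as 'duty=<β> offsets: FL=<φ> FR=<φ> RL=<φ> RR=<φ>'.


duty β = stance ticks per leg = 7
FL: stance ticks = 7; W→S at t=9 → φ=3
FR: stance ticks = 7; W→S at t=8 → φ=4
RL: stance ticks = 7; W→S at t=6 → φ=6
RR: stance ticks = 7; W→S at t=1 → φ=11

duty=7 offsets: FL=3 FR=4 RL=6 RR=11


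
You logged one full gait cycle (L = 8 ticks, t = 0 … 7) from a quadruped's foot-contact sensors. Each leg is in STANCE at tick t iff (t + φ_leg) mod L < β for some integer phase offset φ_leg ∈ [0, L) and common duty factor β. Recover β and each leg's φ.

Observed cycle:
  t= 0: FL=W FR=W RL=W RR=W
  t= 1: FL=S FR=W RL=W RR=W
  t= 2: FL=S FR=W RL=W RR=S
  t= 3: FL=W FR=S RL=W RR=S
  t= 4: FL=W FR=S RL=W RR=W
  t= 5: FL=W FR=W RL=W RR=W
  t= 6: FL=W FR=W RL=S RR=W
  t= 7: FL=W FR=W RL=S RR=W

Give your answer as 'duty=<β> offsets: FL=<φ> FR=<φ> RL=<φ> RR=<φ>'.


duty β = stance ticks per leg = 2
FL: stance ticks = 2; W→S at t=1 → φ=7
FR: stance ticks = 2; W→S at t=3 → φ=5
RL: stance ticks = 2; W→S at t=6 → φ=2
RR: stance ticks = 2; W→S at t=2 → φ=6

duty=2 offsets: FL=7 FR=5 RL=2 RR=6


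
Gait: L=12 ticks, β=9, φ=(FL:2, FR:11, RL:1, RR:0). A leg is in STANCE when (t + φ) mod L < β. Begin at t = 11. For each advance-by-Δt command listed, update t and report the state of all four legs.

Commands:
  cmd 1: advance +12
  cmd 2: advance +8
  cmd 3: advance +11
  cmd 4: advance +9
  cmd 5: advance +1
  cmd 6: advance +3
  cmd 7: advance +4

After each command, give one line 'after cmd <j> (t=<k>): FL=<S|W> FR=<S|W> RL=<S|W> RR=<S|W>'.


after cmd 1 (t=23): FL=S FR=W RL=S RR=W
after cmd 2 (t=31): FL=W FR=S RL=S RR=S
after cmd 3 (t=42): FL=S FR=S RL=S RR=S
after cmd 4 (t=51): FL=S FR=S RL=S RR=S
after cmd 5 (t=52): FL=S FR=S RL=S RR=S
after cmd 6 (t=55): FL=W FR=S RL=S RR=S
after cmd 7 (t=59): FL=S FR=W RL=S RR=W

start t=11: FL=S FR=W RL=S RR=W
cmd 1: advance +12 → t=23, phase=(1,10,0,11) → FL=S FR=W RL=S RR=W
cmd 2: advance +8 → t=31, phase=(9,6,8,7) → FL=W FR=S RL=S RR=S
cmd 3: advance +11 → t=42, phase=(8,5,7,6) → FL=S FR=S RL=S RR=S
cmd 4: advance +9 → t=51, phase=(5,2,4,3) → FL=S FR=S RL=S RR=S
cmd 5: advance +1 → t=52, phase=(6,3,5,4) → FL=S FR=S RL=S RR=S
cmd 6: advance +3 → t=55, phase=(9,6,8,7) → FL=W FR=S RL=S RR=S
cmd 7: advance +4 → t=59, phase=(1,10,0,11) → FL=S FR=W RL=S RR=W


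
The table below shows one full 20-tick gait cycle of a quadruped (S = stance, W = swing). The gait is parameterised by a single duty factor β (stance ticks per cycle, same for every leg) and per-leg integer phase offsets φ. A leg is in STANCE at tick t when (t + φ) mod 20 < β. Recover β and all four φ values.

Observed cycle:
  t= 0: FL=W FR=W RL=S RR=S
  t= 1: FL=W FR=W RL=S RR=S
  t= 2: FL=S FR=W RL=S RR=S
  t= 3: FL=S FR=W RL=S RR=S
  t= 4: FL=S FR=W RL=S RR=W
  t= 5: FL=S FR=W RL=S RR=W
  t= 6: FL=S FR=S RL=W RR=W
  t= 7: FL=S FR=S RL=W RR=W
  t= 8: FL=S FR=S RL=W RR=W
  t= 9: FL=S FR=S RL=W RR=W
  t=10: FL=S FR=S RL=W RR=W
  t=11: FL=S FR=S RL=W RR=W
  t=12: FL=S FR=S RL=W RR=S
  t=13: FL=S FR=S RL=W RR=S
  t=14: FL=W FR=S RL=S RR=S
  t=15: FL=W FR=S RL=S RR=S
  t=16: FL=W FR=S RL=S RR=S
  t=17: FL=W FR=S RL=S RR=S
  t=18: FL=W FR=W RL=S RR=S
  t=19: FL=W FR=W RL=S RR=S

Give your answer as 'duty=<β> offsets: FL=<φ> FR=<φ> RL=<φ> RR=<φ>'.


duty=12 offsets: FL=18 FR=14 RL=6 RR=8

duty β = stance ticks per leg = 12
FL: stance ticks = 12; W→S at t=2 → φ=18
FR: stance ticks = 12; W→S at t=6 → φ=14
RL: stance ticks = 12; W→S at t=14 → φ=6
RR: stance ticks = 12; W→S at t=12 → φ=8


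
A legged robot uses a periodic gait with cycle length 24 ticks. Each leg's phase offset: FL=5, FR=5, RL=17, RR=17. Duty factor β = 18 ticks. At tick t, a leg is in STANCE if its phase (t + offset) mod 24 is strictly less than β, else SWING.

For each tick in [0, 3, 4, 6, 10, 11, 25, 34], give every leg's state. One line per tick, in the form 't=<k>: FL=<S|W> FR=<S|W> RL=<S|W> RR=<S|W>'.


t=0: FL=S FR=S RL=S RR=S
t=3: FL=S FR=S RL=W RR=W
t=4: FL=S FR=S RL=W RR=W
t=6: FL=S FR=S RL=W RR=W
t=10: FL=S FR=S RL=S RR=S
t=11: FL=S FR=S RL=S RR=S
t=25: FL=S FR=S RL=W RR=W
t=34: FL=S FR=S RL=S RR=S

t=0: phase=(5,5,17,17) vs β=18 → FL=S FR=S RL=S RR=S
t=3: phase=(8,8,20,20) vs β=18 → FL=S FR=S RL=W RR=W
t=4: phase=(9,9,21,21) vs β=18 → FL=S FR=S RL=W RR=W
t=6: phase=(11,11,23,23) vs β=18 → FL=S FR=S RL=W RR=W
t=10: phase=(15,15,3,3) vs β=18 → FL=S FR=S RL=S RR=S
t=11: phase=(16,16,4,4) vs β=18 → FL=S FR=S RL=S RR=S
t=25: phase=(6,6,18,18) vs β=18 → FL=S FR=S RL=W RR=W
t=34: phase=(15,15,3,3) vs β=18 → FL=S FR=S RL=S RR=S


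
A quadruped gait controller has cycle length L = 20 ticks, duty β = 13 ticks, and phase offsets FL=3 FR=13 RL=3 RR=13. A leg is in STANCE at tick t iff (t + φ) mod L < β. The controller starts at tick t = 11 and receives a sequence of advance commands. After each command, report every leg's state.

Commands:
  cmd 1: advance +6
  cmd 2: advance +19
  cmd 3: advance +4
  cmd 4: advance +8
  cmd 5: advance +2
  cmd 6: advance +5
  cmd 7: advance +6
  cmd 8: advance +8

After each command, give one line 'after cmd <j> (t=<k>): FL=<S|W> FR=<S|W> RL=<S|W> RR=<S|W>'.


after cmd 1 (t=17): FL=S FR=S RL=S RR=S
after cmd 2 (t=36): FL=W FR=S RL=W RR=S
after cmd 3 (t=40): FL=S FR=W RL=S RR=W
after cmd 4 (t=48): FL=S FR=S RL=S RR=S
after cmd 5 (t=50): FL=W FR=S RL=W RR=S
after cmd 6 (t=55): FL=W FR=S RL=W RR=S
after cmd 7 (t=61): FL=S FR=W RL=S RR=W
after cmd 8 (t=69): FL=S FR=S RL=S RR=S

start t=11: FL=W FR=S RL=W RR=S
cmd 1: advance +6 → t=17, phase=(0,10,0,10) → FL=S FR=S RL=S RR=S
cmd 2: advance +19 → t=36, phase=(19,9,19,9) → FL=W FR=S RL=W RR=S
cmd 3: advance +4 → t=40, phase=(3,13,3,13) → FL=S FR=W RL=S RR=W
cmd 4: advance +8 → t=48, phase=(11,1,11,1) → FL=S FR=S RL=S RR=S
cmd 5: advance +2 → t=50, phase=(13,3,13,3) → FL=W FR=S RL=W RR=S
cmd 6: advance +5 → t=55, phase=(18,8,18,8) → FL=W FR=S RL=W RR=S
cmd 7: advance +6 → t=61, phase=(4,14,4,14) → FL=S FR=W RL=S RR=W
cmd 8: advance +8 → t=69, phase=(12,2,12,2) → FL=S FR=S RL=S RR=S


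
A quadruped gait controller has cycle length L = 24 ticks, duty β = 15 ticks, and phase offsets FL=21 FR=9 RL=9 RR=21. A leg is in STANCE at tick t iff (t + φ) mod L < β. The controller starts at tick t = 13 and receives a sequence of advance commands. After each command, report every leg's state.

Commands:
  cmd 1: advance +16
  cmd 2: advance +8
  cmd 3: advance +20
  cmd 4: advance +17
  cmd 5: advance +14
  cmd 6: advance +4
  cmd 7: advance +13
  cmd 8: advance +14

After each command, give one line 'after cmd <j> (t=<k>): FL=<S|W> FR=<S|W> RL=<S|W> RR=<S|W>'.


start t=13: FL=S FR=W RL=W RR=S
cmd 1: advance +16 → t=29, phase=(2,14,14,2) → FL=S FR=S RL=S RR=S
cmd 2: advance +8 → t=37, phase=(10,22,22,10) → FL=S FR=W RL=W RR=S
cmd 3: advance +20 → t=57, phase=(6,18,18,6) → FL=S FR=W RL=W RR=S
cmd 4: advance +17 → t=74, phase=(23,11,11,23) → FL=W FR=S RL=S RR=W
cmd 5: advance +14 → t=88, phase=(13,1,1,13) → FL=S FR=S RL=S RR=S
cmd 6: advance +4 → t=92, phase=(17,5,5,17) → FL=W FR=S RL=S RR=W
cmd 7: advance +13 → t=105, phase=(6,18,18,6) → FL=S FR=W RL=W RR=S
cmd 8: advance +14 → t=119, phase=(20,8,8,20) → FL=W FR=S RL=S RR=W

after cmd 1 (t=29): FL=S FR=S RL=S RR=S
after cmd 2 (t=37): FL=S FR=W RL=W RR=S
after cmd 3 (t=57): FL=S FR=W RL=W RR=S
after cmd 4 (t=74): FL=W FR=S RL=S RR=W
after cmd 5 (t=88): FL=S FR=S RL=S RR=S
after cmd 6 (t=92): FL=W FR=S RL=S RR=W
after cmd 7 (t=105): FL=S FR=W RL=W RR=S
after cmd 8 (t=119): FL=W FR=S RL=S RR=W


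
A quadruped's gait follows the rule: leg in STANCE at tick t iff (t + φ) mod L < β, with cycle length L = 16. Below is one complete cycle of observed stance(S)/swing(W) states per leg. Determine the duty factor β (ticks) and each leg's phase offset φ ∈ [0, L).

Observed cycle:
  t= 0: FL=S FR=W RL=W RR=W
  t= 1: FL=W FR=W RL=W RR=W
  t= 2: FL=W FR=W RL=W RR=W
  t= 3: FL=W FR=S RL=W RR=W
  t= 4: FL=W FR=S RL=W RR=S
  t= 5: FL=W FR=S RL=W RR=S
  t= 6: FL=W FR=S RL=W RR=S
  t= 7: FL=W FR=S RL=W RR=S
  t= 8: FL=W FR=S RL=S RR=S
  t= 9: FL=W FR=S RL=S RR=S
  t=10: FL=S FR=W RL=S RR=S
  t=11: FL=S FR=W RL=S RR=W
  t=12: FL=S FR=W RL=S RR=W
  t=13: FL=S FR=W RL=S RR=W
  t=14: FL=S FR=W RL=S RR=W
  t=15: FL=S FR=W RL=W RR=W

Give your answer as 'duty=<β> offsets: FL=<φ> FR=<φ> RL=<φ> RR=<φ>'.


duty=7 offsets: FL=6 FR=13 RL=8 RR=12

duty β = stance ticks per leg = 7
FL: stance ticks = 7; W→S at t=10 → φ=6
FR: stance ticks = 7; W→S at t=3 → φ=13
RL: stance ticks = 7; W→S at t=8 → φ=8
RR: stance ticks = 7; W→S at t=4 → φ=12


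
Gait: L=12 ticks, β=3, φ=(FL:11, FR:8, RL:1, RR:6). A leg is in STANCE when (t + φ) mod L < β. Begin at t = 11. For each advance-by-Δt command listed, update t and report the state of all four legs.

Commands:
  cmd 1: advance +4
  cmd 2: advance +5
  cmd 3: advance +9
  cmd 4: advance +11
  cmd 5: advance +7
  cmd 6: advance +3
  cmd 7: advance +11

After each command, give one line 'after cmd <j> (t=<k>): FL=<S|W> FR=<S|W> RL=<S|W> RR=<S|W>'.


after cmd 1 (t=15): FL=S FR=W RL=W RR=W
after cmd 2 (t=20): FL=W FR=W RL=W RR=S
after cmd 3 (t=29): FL=W FR=S RL=W RR=W
after cmd 4 (t=40): FL=W FR=S RL=W RR=W
after cmd 5 (t=47): FL=W FR=W RL=S RR=W
after cmd 6 (t=50): FL=S FR=W RL=W RR=W
after cmd 7 (t=61): FL=S FR=W RL=S RR=W

start t=11: FL=W FR=W RL=S RR=W
cmd 1: advance +4 → t=15, phase=(2,11,4,9) → FL=S FR=W RL=W RR=W
cmd 2: advance +5 → t=20, phase=(7,4,9,2) → FL=W FR=W RL=W RR=S
cmd 3: advance +9 → t=29, phase=(4,1,6,11) → FL=W FR=S RL=W RR=W
cmd 4: advance +11 → t=40, phase=(3,0,5,10) → FL=W FR=S RL=W RR=W
cmd 5: advance +7 → t=47, phase=(10,7,0,5) → FL=W FR=W RL=S RR=W
cmd 6: advance +3 → t=50, phase=(1,10,3,8) → FL=S FR=W RL=W RR=W
cmd 7: advance +11 → t=61, phase=(0,9,2,7) → FL=S FR=W RL=S RR=W


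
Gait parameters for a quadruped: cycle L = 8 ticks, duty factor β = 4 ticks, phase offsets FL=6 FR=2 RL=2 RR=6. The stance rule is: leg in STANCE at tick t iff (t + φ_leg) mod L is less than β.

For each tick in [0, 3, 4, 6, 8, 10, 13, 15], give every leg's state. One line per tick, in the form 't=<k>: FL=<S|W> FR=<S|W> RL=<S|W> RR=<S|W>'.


t=0: FL=W FR=S RL=S RR=W
t=3: FL=S FR=W RL=W RR=S
t=4: FL=S FR=W RL=W RR=S
t=6: FL=W FR=S RL=S RR=W
t=8: FL=W FR=S RL=S RR=W
t=10: FL=S FR=W RL=W RR=S
t=13: FL=S FR=W RL=W RR=S
t=15: FL=W FR=S RL=S RR=W

t=0: phase=(6,2,2,6) vs β=4 → FL=W FR=S RL=S RR=W
t=3: phase=(1,5,5,1) vs β=4 → FL=S FR=W RL=W RR=S
t=4: phase=(2,6,6,2) vs β=4 → FL=S FR=W RL=W RR=S
t=6: phase=(4,0,0,4) vs β=4 → FL=W FR=S RL=S RR=W
t=8: phase=(6,2,2,6) vs β=4 → FL=W FR=S RL=S RR=W
t=10: phase=(0,4,4,0) vs β=4 → FL=S FR=W RL=W RR=S
t=13: phase=(3,7,7,3) vs β=4 → FL=S FR=W RL=W RR=S
t=15: phase=(5,1,1,5) vs β=4 → FL=W FR=S RL=S RR=W


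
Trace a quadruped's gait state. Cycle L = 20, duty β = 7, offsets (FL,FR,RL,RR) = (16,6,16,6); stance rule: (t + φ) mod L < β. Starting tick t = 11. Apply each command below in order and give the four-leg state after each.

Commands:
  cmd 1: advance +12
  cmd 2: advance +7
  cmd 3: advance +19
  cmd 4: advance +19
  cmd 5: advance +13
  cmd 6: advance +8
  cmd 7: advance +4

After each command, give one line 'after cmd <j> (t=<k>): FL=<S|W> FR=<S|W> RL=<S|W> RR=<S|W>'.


after cmd 1 (t=23): FL=W FR=W RL=W RR=W
after cmd 2 (t=30): FL=S FR=W RL=S RR=W
after cmd 3 (t=49): FL=S FR=W RL=S RR=W
after cmd 4 (t=68): FL=S FR=W RL=S RR=W
after cmd 5 (t=81): FL=W FR=W RL=W RR=W
after cmd 6 (t=89): FL=S FR=W RL=S RR=W
after cmd 7 (t=93): FL=W FR=W RL=W RR=W

start t=11: FL=W FR=W RL=W RR=W
cmd 1: advance +12 → t=23, phase=(19,9,19,9) → FL=W FR=W RL=W RR=W
cmd 2: advance +7 → t=30, phase=(6,16,6,16) → FL=S FR=W RL=S RR=W
cmd 3: advance +19 → t=49, phase=(5,15,5,15) → FL=S FR=W RL=S RR=W
cmd 4: advance +19 → t=68, phase=(4,14,4,14) → FL=S FR=W RL=S RR=W
cmd 5: advance +13 → t=81, phase=(17,7,17,7) → FL=W FR=W RL=W RR=W
cmd 6: advance +8 → t=89, phase=(5,15,5,15) → FL=S FR=W RL=S RR=W
cmd 7: advance +4 → t=93, phase=(9,19,9,19) → FL=W FR=W RL=W RR=W


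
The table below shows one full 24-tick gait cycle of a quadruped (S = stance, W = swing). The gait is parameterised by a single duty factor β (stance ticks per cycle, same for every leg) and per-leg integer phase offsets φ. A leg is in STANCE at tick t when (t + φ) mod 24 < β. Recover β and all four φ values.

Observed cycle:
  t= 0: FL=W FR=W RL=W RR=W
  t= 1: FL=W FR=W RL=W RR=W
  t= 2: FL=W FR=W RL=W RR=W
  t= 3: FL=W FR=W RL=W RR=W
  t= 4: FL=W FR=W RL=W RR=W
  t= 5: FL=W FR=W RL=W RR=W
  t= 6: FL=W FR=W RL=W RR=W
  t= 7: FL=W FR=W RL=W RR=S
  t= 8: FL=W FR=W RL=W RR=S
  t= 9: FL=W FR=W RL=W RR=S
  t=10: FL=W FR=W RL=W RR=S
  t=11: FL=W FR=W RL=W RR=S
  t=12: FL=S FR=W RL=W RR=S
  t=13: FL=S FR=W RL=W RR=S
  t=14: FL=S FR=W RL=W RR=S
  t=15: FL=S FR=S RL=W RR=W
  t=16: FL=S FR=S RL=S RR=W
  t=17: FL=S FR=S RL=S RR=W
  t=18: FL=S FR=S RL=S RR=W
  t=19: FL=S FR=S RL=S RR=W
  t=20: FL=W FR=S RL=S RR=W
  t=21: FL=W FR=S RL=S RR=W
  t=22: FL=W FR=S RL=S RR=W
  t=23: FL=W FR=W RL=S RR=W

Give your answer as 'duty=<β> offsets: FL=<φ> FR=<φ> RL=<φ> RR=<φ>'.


duty β = stance ticks per leg = 8
FL: stance ticks = 8; W→S at t=12 → φ=12
FR: stance ticks = 8; W→S at t=15 → φ=9
RL: stance ticks = 8; W→S at t=16 → φ=8
RR: stance ticks = 8; W→S at t=7 → φ=17

duty=8 offsets: FL=12 FR=9 RL=8 RR=17


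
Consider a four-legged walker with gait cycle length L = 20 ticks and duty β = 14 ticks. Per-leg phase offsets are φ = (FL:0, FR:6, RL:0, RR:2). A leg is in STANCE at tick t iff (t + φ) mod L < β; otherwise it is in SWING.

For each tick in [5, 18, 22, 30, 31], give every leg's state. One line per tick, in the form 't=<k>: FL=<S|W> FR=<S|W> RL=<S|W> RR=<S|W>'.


t=5: FL=S FR=S RL=S RR=S
t=18: FL=W FR=S RL=W RR=S
t=22: FL=S FR=S RL=S RR=S
t=30: FL=S FR=W RL=S RR=S
t=31: FL=S FR=W RL=S RR=S

t=5: phase=(5,11,5,7) vs β=14 → FL=S FR=S RL=S RR=S
t=18: phase=(18,4,18,0) vs β=14 → FL=W FR=S RL=W RR=S
t=22: phase=(2,8,2,4) vs β=14 → FL=S FR=S RL=S RR=S
t=30: phase=(10,16,10,12) vs β=14 → FL=S FR=W RL=S RR=S
t=31: phase=(11,17,11,13) vs β=14 → FL=S FR=W RL=S RR=S


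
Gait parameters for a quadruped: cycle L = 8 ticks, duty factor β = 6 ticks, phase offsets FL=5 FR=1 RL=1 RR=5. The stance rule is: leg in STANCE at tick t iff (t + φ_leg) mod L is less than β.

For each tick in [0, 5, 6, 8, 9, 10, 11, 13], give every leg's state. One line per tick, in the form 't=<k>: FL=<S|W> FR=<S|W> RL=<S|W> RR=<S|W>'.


t=0: phase=(5,1,1,5) vs β=6 → FL=S FR=S RL=S RR=S
t=5: phase=(2,6,6,2) vs β=6 → FL=S FR=W RL=W RR=S
t=6: phase=(3,7,7,3) vs β=6 → FL=S FR=W RL=W RR=S
t=8: phase=(5,1,1,5) vs β=6 → FL=S FR=S RL=S RR=S
t=9: phase=(6,2,2,6) vs β=6 → FL=W FR=S RL=S RR=W
t=10: phase=(7,3,3,7) vs β=6 → FL=W FR=S RL=S RR=W
t=11: phase=(0,4,4,0) vs β=6 → FL=S FR=S RL=S RR=S
t=13: phase=(2,6,6,2) vs β=6 → FL=S FR=W RL=W RR=S

t=0: FL=S FR=S RL=S RR=S
t=5: FL=S FR=W RL=W RR=S
t=6: FL=S FR=W RL=W RR=S
t=8: FL=S FR=S RL=S RR=S
t=9: FL=W FR=S RL=S RR=W
t=10: FL=W FR=S RL=S RR=W
t=11: FL=S FR=S RL=S RR=S
t=13: FL=S FR=W RL=W RR=S


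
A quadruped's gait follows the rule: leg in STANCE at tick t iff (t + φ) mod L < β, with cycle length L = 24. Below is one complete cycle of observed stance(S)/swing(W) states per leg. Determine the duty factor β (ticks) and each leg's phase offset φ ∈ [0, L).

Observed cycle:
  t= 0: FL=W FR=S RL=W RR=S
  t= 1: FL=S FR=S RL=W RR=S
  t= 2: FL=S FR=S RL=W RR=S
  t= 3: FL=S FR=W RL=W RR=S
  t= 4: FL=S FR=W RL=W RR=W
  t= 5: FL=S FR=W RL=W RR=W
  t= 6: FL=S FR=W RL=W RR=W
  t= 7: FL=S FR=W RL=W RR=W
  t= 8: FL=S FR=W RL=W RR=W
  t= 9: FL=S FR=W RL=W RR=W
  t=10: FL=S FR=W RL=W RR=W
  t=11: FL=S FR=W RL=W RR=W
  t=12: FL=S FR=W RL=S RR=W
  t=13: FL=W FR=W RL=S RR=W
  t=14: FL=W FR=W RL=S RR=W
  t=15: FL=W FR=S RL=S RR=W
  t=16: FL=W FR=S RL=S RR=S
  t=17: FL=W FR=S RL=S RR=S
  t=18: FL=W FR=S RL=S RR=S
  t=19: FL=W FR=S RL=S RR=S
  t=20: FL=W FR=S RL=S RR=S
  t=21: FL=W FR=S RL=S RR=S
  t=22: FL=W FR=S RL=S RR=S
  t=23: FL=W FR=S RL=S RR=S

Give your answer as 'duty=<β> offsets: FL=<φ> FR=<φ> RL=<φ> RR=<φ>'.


duty=12 offsets: FL=23 FR=9 RL=12 RR=8

duty β = stance ticks per leg = 12
FL: stance ticks = 12; W→S at t=1 → φ=23
FR: stance ticks = 12; W→S at t=15 → φ=9
RL: stance ticks = 12; W→S at t=12 → φ=12
RR: stance ticks = 12; W→S at t=16 → φ=8


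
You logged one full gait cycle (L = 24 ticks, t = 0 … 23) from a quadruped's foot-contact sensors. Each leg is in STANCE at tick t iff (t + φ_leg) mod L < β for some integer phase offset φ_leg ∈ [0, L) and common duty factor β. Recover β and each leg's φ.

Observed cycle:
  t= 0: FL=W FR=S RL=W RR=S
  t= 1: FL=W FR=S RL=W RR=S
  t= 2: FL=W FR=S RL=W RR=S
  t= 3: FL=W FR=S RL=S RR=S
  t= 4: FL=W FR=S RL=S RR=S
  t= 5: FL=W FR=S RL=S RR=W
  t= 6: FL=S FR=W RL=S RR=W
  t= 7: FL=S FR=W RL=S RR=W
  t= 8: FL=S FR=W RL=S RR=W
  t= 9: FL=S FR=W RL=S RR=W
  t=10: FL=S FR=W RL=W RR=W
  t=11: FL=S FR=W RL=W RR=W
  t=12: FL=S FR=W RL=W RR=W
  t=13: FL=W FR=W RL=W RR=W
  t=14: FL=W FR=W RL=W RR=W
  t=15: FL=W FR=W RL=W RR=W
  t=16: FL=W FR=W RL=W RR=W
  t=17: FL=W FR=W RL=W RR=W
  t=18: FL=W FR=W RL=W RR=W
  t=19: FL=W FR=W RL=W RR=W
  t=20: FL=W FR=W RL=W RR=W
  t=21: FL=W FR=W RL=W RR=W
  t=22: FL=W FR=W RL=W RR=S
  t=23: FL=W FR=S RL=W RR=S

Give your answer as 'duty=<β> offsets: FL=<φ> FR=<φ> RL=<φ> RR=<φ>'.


duty=7 offsets: FL=18 FR=1 RL=21 RR=2

duty β = stance ticks per leg = 7
FL: stance ticks = 7; W→S at t=6 → φ=18
FR: stance ticks = 7; W→S at t=23 → φ=1
RL: stance ticks = 7; W→S at t=3 → φ=21
RR: stance ticks = 7; W→S at t=22 → φ=2


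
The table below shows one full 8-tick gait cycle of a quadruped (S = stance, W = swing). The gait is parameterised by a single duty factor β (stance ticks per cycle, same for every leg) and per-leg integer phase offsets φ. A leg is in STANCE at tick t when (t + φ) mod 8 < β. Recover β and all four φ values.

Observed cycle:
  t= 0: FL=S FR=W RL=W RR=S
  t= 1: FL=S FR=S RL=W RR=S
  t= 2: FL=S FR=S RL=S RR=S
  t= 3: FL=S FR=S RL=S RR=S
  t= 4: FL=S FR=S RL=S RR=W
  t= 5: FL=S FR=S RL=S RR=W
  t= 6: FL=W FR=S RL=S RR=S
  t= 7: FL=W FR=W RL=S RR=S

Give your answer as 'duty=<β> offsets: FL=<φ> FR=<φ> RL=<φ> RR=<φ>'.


duty=6 offsets: FL=0 FR=7 RL=6 RR=2

duty β = stance ticks per leg = 6
FL: stance ticks = 6; W→S at t=0 → φ=0
FR: stance ticks = 6; W→S at t=1 → φ=7
RL: stance ticks = 6; W→S at t=2 → φ=6
RR: stance ticks = 6; W→S at t=6 → φ=2


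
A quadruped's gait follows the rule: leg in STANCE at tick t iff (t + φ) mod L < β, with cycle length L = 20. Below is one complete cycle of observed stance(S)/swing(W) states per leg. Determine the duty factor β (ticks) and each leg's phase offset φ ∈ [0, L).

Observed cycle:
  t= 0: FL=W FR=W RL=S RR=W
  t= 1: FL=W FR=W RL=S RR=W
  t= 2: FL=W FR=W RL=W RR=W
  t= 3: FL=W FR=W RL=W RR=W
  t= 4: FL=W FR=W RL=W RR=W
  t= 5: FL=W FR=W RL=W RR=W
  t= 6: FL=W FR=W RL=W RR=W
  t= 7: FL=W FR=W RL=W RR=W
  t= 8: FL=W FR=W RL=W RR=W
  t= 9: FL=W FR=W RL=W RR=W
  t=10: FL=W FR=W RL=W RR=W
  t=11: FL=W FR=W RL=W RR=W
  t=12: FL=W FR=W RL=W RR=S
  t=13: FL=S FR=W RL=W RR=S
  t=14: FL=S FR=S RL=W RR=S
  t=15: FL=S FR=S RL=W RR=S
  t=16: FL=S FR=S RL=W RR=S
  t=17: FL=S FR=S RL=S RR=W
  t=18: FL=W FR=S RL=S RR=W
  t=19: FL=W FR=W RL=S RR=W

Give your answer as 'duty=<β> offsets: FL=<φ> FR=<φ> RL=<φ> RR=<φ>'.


duty β = stance ticks per leg = 5
FL: stance ticks = 5; W→S at t=13 → φ=7
FR: stance ticks = 5; W→S at t=14 → φ=6
RL: stance ticks = 5; W→S at t=17 → φ=3
RR: stance ticks = 5; W→S at t=12 → φ=8

duty=5 offsets: FL=7 FR=6 RL=3 RR=8


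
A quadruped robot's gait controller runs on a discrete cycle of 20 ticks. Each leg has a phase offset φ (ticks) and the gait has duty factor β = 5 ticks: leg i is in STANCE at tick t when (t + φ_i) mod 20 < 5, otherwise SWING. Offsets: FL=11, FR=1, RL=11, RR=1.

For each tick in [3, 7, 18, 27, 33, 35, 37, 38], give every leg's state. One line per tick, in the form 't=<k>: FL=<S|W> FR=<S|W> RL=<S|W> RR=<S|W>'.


t=3: FL=W FR=S RL=W RR=S
t=7: FL=W FR=W RL=W RR=W
t=18: FL=W FR=W RL=W RR=W
t=27: FL=W FR=W RL=W RR=W
t=33: FL=S FR=W RL=S RR=W
t=35: FL=W FR=W RL=W RR=W
t=37: FL=W FR=W RL=W RR=W
t=38: FL=W FR=W RL=W RR=W

t=3: phase=(14,4,14,4) vs β=5 → FL=W FR=S RL=W RR=S
t=7: phase=(18,8,18,8) vs β=5 → FL=W FR=W RL=W RR=W
t=18: phase=(9,19,9,19) vs β=5 → FL=W FR=W RL=W RR=W
t=27: phase=(18,8,18,8) vs β=5 → FL=W FR=W RL=W RR=W
t=33: phase=(4,14,4,14) vs β=5 → FL=S FR=W RL=S RR=W
t=35: phase=(6,16,6,16) vs β=5 → FL=W FR=W RL=W RR=W
t=37: phase=(8,18,8,18) vs β=5 → FL=W FR=W RL=W RR=W
t=38: phase=(9,19,9,19) vs β=5 → FL=W FR=W RL=W RR=W


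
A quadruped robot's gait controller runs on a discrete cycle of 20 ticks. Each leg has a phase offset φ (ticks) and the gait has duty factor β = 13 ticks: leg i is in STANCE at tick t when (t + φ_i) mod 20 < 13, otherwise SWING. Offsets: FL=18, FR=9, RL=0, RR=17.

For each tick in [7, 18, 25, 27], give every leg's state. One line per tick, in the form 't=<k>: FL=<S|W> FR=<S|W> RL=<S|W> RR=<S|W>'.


t=7: FL=S FR=W RL=S RR=S
t=18: FL=W FR=S RL=W RR=W
t=25: FL=S FR=W RL=S RR=S
t=27: FL=S FR=W RL=S RR=S

t=7: phase=(5,16,7,4) vs β=13 → FL=S FR=W RL=S RR=S
t=18: phase=(16,7,18,15) vs β=13 → FL=W FR=S RL=W RR=W
t=25: phase=(3,14,5,2) vs β=13 → FL=S FR=W RL=S RR=S
t=27: phase=(5,16,7,4) vs β=13 → FL=S FR=W RL=S RR=S


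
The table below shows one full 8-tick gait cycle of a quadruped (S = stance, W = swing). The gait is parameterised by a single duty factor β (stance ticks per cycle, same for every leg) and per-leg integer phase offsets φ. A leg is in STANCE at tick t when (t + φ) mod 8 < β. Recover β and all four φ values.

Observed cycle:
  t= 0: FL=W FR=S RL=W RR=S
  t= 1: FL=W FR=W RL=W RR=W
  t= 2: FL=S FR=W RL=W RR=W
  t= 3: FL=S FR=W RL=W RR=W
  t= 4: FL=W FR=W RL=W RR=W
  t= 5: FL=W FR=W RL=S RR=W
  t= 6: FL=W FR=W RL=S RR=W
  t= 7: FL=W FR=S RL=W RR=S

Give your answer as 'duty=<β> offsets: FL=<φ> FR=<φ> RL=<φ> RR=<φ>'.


duty=2 offsets: FL=6 FR=1 RL=3 RR=1

duty β = stance ticks per leg = 2
FL: stance ticks = 2; W→S at t=2 → φ=6
FR: stance ticks = 2; W→S at t=7 → φ=1
RL: stance ticks = 2; W→S at t=5 → φ=3
RR: stance ticks = 2; W→S at t=7 → φ=1


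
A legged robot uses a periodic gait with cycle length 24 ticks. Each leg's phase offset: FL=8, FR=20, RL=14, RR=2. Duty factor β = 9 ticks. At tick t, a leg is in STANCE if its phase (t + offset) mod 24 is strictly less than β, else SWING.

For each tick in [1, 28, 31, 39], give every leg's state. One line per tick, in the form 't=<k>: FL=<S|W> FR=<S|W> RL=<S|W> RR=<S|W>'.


t=1: FL=W FR=W RL=W RR=S
t=28: FL=W FR=S RL=W RR=S
t=31: FL=W FR=S RL=W RR=W
t=39: FL=W FR=W RL=S RR=W

t=1: phase=(9,21,15,3) vs β=9 → FL=W FR=W RL=W RR=S
t=28: phase=(12,0,18,6) vs β=9 → FL=W FR=S RL=W RR=S
t=31: phase=(15,3,21,9) vs β=9 → FL=W FR=S RL=W RR=W
t=39: phase=(23,11,5,17) vs β=9 → FL=W FR=W RL=S RR=W


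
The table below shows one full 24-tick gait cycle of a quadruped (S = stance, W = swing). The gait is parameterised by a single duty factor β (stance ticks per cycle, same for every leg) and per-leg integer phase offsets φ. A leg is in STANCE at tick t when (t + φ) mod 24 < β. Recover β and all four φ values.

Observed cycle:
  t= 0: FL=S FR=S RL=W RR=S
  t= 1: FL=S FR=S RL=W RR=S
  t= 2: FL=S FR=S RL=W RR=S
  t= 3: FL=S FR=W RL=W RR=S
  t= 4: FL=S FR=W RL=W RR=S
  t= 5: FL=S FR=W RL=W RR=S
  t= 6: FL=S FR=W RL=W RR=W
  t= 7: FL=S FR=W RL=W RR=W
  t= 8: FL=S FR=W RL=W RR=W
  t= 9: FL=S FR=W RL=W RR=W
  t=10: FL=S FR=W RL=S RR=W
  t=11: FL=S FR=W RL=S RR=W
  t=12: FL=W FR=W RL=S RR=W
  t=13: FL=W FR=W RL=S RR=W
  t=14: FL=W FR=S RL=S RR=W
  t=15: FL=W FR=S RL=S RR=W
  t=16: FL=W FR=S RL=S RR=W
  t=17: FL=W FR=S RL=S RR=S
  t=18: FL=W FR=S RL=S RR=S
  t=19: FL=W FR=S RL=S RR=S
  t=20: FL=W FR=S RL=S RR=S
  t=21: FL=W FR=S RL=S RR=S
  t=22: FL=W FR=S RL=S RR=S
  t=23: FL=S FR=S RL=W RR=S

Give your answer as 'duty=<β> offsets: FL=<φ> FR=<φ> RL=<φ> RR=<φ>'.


duty β = stance ticks per leg = 13
FL: stance ticks = 13; W→S at t=23 → φ=1
FR: stance ticks = 13; W→S at t=14 → φ=10
RL: stance ticks = 13; W→S at t=10 → φ=14
RR: stance ticks = 13; W→S at t=17 → φ=7

duty=13 offsets: FL=1 FR=10 RL=14 RR=7


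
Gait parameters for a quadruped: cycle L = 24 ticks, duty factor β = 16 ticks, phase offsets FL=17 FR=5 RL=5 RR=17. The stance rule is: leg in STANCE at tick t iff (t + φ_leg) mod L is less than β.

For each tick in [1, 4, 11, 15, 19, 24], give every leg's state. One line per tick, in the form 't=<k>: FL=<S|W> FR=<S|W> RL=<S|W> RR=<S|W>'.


t=1: phase=(18,6,6,18) vs β=16 → FL=W FR=S RL=S RR=W
t=4: phase=(21,9,9,21) vs β=16 → FL=W FR=S RL=S RR=W
t=11: phase=(4,16,16,4) vs β=16 → FL=S FR=W RL=W RR=S
t=15: phase=(8,20,20,8) vs β=16 → FL=S FR=W RL=W RR=S
t=19: phase=(12,0,0,12) vs β=16 → FL=S FR=S RL=S RR=S
t=24: phase=(17,5,5,17) vs β=16 → FL=W FR=S RL=S RR=W

t=1: FL=W FR=S RL=S RR=W
t=4: FL=W FR=S RL=S RR=W
t=11: FL=S FR=W RL=W RR=S
t=15: FL=S FR=W RL=W RR=S
t=19: FL=S FR=S RL=S RR=S
t=24: FL=W FR=S RL=S RR=W


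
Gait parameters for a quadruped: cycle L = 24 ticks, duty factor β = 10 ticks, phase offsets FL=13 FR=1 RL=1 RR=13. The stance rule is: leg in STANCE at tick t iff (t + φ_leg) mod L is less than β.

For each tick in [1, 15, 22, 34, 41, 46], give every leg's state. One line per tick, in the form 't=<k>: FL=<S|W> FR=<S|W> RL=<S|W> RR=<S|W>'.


t=1: phase=(14,2,2,14) vs β=10 → FL=W FR=S RL=S RR=W
t=15: phase=(4,16,16,4) vs β=10 → FL=S FR=W RL=W RR=S
t=22: phase=(11,23,23,11) vs β=10 → FL=W FR=W RL=W RR=W
t=34: phase=(23,11,11,23) vs β=10 → FL=W FR=W RL=W RR=W
t=41: phase=(6,18,18,6) vs β=10 → FL=S FR=W RL=W RR=S
t=46: phase=(11,23,23,11) vs β=10 → FL=W FR=W RL=W RR=W

t=1: FL=W FR=S RL=S RR=W
t=15: FL=S FR=W RL=W RR=S
t=22: FL=W FR=W RL=W RR=W
t=34: FL=W FR=W RL=W RR=W
t=41: FL=S FR=W RL=W RR=S
t=46: FL=W FR=W RL=W RR=W


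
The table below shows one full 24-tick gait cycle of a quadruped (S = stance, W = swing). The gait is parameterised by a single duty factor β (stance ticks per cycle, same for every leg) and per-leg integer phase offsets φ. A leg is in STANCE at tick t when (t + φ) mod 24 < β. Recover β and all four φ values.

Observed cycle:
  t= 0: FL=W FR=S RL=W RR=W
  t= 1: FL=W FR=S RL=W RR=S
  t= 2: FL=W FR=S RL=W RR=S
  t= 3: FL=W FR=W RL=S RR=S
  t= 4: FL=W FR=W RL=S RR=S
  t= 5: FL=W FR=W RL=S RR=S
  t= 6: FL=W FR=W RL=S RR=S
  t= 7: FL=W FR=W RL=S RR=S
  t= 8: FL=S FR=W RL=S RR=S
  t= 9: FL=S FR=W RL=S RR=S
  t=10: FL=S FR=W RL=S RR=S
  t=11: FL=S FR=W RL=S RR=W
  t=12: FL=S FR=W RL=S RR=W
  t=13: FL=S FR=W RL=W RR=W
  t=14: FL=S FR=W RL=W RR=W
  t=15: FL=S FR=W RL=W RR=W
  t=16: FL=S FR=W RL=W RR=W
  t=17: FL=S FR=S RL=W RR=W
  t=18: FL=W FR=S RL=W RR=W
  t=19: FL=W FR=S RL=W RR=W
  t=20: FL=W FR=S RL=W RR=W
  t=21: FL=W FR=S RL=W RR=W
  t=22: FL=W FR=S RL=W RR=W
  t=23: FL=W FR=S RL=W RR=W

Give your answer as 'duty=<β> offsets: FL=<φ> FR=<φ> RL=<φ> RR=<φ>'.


duty β = stance ticks per leg = 10
FL: stance ticks = 10; W→S at t=8 → φ=16
FR: stance ticks = 10; W→S at t=17 → φ=7
RL: stance ticks = 10; W→S at t=3 → φ=21
RR: stance ticks = 10; W→S at t=1 → φ=23

duty=10 offsets: FL=16 FR=7 RL=21 RR=23


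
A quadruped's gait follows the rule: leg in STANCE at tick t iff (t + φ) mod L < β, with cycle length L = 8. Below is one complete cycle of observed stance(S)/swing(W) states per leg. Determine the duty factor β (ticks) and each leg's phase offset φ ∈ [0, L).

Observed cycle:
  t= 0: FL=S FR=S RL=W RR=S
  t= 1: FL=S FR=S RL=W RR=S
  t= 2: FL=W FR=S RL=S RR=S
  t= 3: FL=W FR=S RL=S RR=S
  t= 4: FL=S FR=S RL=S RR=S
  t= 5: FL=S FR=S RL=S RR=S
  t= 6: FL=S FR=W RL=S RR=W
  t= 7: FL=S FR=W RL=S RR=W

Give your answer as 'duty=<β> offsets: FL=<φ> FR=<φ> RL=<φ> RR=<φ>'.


duty β = stance ticks per leg = 6
FL: stance ticks = 6; W→S at t=4 → φ=4
FR: stance ticks = 6; W→S at t=0 → φ=0
RL: stance ticks = 6; W→S at t=2 → φ=6
RR: stance ticks = 6; W→S at t=0 → φ=0

duty=6 offsets: FL=4 FR=0 RL=6 RR=0


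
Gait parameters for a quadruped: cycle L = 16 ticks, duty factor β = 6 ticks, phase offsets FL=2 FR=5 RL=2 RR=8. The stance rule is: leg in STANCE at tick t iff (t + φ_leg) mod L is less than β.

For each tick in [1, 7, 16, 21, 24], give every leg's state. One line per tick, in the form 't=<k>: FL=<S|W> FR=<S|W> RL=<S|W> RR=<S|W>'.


t=1: FL=S FR=W RL=S RR=W
t=7: FL=W FR=W RL=W RR=W
t=16: FL=S FR=S RL=S RR=W
t=21: FL=W FR=W RL=W RR=W
t=24: FL=W FR=W RL=W RR=S

t=1: phase=(3,6,3,9) vs β=6 → FL=S FR=W RL=S RR=W
t=7: phase=(9,12,9,15) vs β=6 → FL=W FR=W RL=W RR=W
t=16: phase=(2,5,2,8) vs β=6 → FL=S FR=S RL=S RR=W
t=21: phase=(7,10,7,13) vs β=6 → FL=W FR=W RL=W RR=W
t=24: phase=(10,13,10,0) vs β=6 → FL=W FR=W RL=W RR=S


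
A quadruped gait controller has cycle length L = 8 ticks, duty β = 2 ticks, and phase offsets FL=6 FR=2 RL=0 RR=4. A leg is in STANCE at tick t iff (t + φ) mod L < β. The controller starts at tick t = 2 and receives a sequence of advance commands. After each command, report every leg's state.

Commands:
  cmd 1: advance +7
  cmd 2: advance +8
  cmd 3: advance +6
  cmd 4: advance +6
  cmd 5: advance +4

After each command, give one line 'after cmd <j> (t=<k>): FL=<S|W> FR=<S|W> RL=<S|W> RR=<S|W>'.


after cmd 1 (t=9): FL=W FR=W RL=S RR=W
after cmd 2 (t=17): FL=W FR=W RL=S RR=W
after cmd 3 (t=23): FL=W FR=S RL=W RR=W
after cmd 4 (t=29): FL=W FR=W RL=W RR=S
after cmd 5 (t=33): FL=W FR=W RL=S RR=W

start t=2: FL=S FR=W RL=W RR=W
cmd 1: advance +7 → t=9, phase=(7,3,1,5) → FL=W FR=W RL=S RR=W
cmd 2: advance +8 → t=17, phase=(7,3,1,5) → FL=W FR=W RL=S RR=W
cmd 3: advance +6 → t=23, phase=(5,1,7,3) → FL=W FR=S RL=W RR=W
cmd 4: advance +6 → t=29, phase=(3,7,5,1) → FL=W FR=W RL=W RR=S
cmd 5: advance +4 → t=33, phase=(7,3,1,5) → FL=W FR=W RL=S RR=W


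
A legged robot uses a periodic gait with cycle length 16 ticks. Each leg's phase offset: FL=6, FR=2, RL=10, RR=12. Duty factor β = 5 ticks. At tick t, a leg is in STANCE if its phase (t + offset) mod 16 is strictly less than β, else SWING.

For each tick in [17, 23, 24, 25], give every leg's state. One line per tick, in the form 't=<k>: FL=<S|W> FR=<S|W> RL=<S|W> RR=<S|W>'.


t=17: FL=W FR=S RL=W RR=W
t=23: FL=W FR=W RL=S RR=S
t=24: FL=W FR=W RL=S RR=S
t=25: FL=W FR=W RL=S RR=W

t=17: phase=(7,3,11,13) vs β=5 → FL=W FR=S RL=W RR=W
t=23: phase=(13,9,1,3) vs β=5 → FL=W FR=W RL=S RR=S
t=24: phase=(14,10,2,4) vs β=5 → FL=W FR=W RL=S RR=S
t=25: phase=(15,11,3,5) vs β=5 → FL=W FR=W RL=S RR=W


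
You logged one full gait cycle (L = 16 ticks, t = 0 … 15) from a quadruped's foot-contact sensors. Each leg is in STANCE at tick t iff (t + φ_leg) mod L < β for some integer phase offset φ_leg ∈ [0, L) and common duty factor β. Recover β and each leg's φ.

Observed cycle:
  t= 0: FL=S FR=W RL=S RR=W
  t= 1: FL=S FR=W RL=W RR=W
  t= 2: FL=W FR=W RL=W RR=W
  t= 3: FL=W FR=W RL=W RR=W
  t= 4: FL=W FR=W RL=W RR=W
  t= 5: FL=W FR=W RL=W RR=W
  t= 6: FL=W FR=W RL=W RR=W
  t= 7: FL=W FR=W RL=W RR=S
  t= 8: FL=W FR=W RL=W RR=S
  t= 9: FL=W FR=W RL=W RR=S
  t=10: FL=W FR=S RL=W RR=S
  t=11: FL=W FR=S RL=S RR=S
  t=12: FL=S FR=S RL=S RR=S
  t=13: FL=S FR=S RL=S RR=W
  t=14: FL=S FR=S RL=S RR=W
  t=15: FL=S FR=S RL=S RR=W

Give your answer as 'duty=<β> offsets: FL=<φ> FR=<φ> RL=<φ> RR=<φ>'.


duty β = stance ticks per leg = 6
FL: stance ticks = 6; W→S at t=12 → φ=4
FR: stance ticks = 6; W→S at t=10 → φ=6
RL: stance ticks = 6; W→S at t=11 → φ=5
RR: stance ticks = 6; W→S at t=7 → φ=9

duty=6 offsets: FL=4 FR=6 RL=5 RR=9
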